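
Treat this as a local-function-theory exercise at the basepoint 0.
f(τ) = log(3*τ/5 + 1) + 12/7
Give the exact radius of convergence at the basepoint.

The radius of convergence is 5/3.

Branch term (1)*log(1 - τ/(-5/3)): its argument vanishes at τ = -5/3, a logarithmic branch point, modulus 5/3.
The radius of convergence is the smallest modulus among the singular points: 5/3.


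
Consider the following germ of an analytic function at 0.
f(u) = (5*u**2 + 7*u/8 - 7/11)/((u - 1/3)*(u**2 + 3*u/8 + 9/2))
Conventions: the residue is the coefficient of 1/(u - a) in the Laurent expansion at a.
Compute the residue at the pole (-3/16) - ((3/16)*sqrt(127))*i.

The residue is (9294/3751) + ((15814/476377)*sqrt(127))*i.

The factor u**2 + 3*u/8 + 9/2 splits as (u - a)(u - a') with a = (-3/16) - ((3/16)*sqrt(127))*i, a' = (-3/16) + ((3/16)*sqrt(127))*i. At the order-1 pole a set g(u) = (u - a)*f(u) = [(5*u**2 + 7*u/8 - 7/11)/(u - 1/3)] / (u - a').
Simple pole: residue = g(a) at a = (-3/16) - ((3/16)*sqrt(127))*i, which is (9294/3751) + ((15814/476377)*sqrt(127))*i.


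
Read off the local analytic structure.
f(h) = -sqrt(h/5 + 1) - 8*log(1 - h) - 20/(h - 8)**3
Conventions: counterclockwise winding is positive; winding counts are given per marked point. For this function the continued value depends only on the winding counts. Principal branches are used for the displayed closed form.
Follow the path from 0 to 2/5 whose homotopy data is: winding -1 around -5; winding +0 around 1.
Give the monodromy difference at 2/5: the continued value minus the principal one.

The rational part is single-valued and drops out of the difference; each branch term changes only by its own monodromy.
(-1)*sqrt(1 - h/(-5)): winding -1 is odd, the square root flips sign, contributing -2*(-1)*sqrt(1 - (2/5)/(-5)) = -2*(-1)*sqrt(27/25) = (6/5)*sqrt(3).
(-8)*log(1 - h/(1)): winding 0 around 1, so this term returns to its principal value, contribution 0.
Summing the contributions at h = 2/5 gives (6/5)*sqrt(3).

Continued minus principal equals (6/5)*sqrt(3).


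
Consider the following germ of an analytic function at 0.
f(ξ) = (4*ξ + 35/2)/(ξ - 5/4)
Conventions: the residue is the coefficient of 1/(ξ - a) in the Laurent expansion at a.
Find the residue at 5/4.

The residue is 45/2.

At the order-1 pole 5/4 set g(ξ) = (ξ - (5/4))*f(ξ) = 4*ξ + 35/2.
Simple pole: residue = g(a) at a = 5/4, which is 45/2.


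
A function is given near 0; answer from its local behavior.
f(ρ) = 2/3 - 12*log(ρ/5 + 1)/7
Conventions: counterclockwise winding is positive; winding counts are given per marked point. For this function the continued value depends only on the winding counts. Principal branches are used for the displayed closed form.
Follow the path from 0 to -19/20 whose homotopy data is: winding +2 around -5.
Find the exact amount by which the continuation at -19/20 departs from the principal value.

Continued minus principal equals -(48/7)*pi*i.

The rational part is single-valued and drops out of the difference; each branch term changes only by its own monodromy.
(-12/7)*log(1 - ρ/(-5)): each positive loop around -5 adds 2*pi*i to the log, so winding +2 contributes (-12/7)*(2)*2*pi*i = -(48/7)*pi*i.
Summing the contributions at ρ = -19/20 gives -(48/7)*pi*i.


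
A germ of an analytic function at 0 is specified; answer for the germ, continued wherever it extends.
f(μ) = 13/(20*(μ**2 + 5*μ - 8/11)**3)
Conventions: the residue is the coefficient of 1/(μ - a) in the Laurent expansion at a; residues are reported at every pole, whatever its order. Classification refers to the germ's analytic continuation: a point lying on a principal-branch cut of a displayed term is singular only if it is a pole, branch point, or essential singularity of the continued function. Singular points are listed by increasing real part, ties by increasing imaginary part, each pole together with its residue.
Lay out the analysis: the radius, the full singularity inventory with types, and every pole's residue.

Radius of convergence at 0: -5/2 + (1/22)*sqrt(3377).
At -5/2 - (1/22)*sqrt(3377): a pole of order 3; residue -(4719/289344430)*sqrt(3377).
At -5/2 + (1/22)*sqrt(3377): a pole of order 3; residue (4719/289344430)*sqrt(3377).

Denominator factor (μ**2 + 5*μ - 8/11)^3: discriminant 307/11, real irrational roots -5/2 + (1/22)*sqrt(3377) and -5/2 - (1/22)*sqrt(3377); poles of order 3, moduli -5/2 + (1/22)*sqrt(3377) and 5/2 + (1/22)*sqrt(3377).
The radius of convergence is the smallest modulus among the singular points: -5/2 + (1/22)*sqrt(3377).
The factor μ**2 + 5*μ - 8/11 splits as (μ - a)(μ - a') with a = -5/2 - (1/22)*sqrt(3377), a' = -5/2 + (1/22)*sqrt(3377). At the order-3 pole a set g(μ) = (μ - a)^3*f(μ) = [13/20] / (μ - a')^3.
Order-3 pole: residue = g''(a)/2; g''(-5/2 - (1/22)*sqrt(3377)) = -(4719/144672215)*sqrt(3377), so the residue is -(4719/289344430)*sqrt(3377).
The factor μ**2 + 5*μ - 8/11 splits as (μ - a)(μ - a') with a = -5/2 + (1/22)*sqrt(3377), a' = -5/2 - (1/22)*sqrt(3377). At the order-3 pole a set g(μ) = (μ - a)^3*f(μ) = [13/20] / (μ - a')^3.
Order-3 pole: residue = g''(a)/2; g''(-5/2 + (1/22)*sqrt(3377)) = (4719/144672215)*sqrt(3377), so the residue is (4719/289344430)*sqrt(3377).
List the singular points by increasing real part (a conjugate pair: the negative imaginary part first).


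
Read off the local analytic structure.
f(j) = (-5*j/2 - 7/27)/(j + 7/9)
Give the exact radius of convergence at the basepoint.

Denominator factor (j + 7/9): pole of order 1 at -7/9, modulus 7/9.
The radius of convergence is the smallest modulus among the singular points: 7/9.

The radius of convergence is 7/9.


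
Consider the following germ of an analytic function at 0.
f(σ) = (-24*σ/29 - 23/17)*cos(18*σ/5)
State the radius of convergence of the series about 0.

The factor cos(18*σ/5) is entire and contributes no finite singular point.
The polynomial part has no poles.
No finite singular points: the Taylor series at 0 converges everywhere.

The radius of convergence is infinite.


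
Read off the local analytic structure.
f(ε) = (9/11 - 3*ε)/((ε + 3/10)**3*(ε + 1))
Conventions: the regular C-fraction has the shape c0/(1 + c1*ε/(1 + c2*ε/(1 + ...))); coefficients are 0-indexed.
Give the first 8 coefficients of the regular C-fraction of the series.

The regular C-fraction coefficients are [1000/33, 44/3, -437/66, 3385/1518, -371580/295849, 10012820/7241869, -8127385/36764463, 53485/65301].

Taylor coefficients (expand at 0): a_0 = 1000/33, a_1 = -4000/9, a_2 = 118000/33, a_3 = -19786000/891, a_4 = 319358000/2673, a_5 = -1569358000/2673, a_6 = 65224222000/24057, a_7 = -863672666000/72171.
c0 = a_0 = 1000/33. Peel one level at a time: if S = 1 + c*ε/S' with S'(0) = 1, then c is the ε-coefficient of S and S' = c*ε/(S - 1).
S_1 = c0/f = 1 + (44/3)*ε + (874/9)*ε^2 + ...; c1 = 44/3.
S_2 = c1*ε/(S_1 - 1) = 1 + (-437/66)*ε + (64315/4356)*ε^2 + ...; c2 = -437/66.
S_3 = c2*ε/(S_2 - 1) = 1 + (3385/1518)*ε + (28150/10051)*ε^2 + ...; c3 = 3385/1518.
S_4 = c3*ε/(S_3 - 1) = 1 + (-371580/295849)*ε + (287324400/165456769)*ε^2 + ...; c4 = -371580/295849.
S_5 = c4*ε/(S_4 - 1) = 1 + (10012820/7241869)*ε + (5522300/18067233)*ε^2 + ...; c5 = 10012820/7241869.
S_6 = c5*ε/(S_5 - 1) = 1 + (-8127385/36764463)*ε + (772101575/4264220601)*ε^2 + ...; c6 = -8127385/36764463.
S_7 = c6*ε/(S_6 - 1) = 1 + (53485/65301)*ε + ...; c7 = 53485/65301.


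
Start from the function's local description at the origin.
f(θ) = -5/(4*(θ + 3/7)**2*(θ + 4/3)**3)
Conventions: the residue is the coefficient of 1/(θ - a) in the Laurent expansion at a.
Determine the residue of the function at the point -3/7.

At the order-2 pole -3/7 set g(θ) = (θ - (-3/7))^2*f(θ) = -5/(4*(θ + 4/3)**3).
Order-2 pole: residue = g'(a); g'(-3/7) = 2917215/521284, so the residue is 2917215/521284.

The residue is 2917215/521284.


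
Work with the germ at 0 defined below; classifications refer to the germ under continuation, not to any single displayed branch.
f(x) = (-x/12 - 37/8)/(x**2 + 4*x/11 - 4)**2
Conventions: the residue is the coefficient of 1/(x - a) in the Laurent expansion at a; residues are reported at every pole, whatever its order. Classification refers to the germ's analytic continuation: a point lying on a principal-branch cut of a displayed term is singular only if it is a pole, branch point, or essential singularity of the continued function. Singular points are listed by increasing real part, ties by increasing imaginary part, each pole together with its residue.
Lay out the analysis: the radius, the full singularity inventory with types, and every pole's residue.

Radius of convergence at 0: -2/11 + (2/11)*sqrt(122).
At -2/11 - (2/11)*sqrt(122): a pole of order 2; residue -(147257/11430912)*sqrt(122).
At -2/11 + (2/11)*sqrt(122): a pole of order 2; residue (147257/11430912)*sqrt(122).

Denominator factor (x**2 + 4*x/11 - 4)^2: discriminant 1952/121, real irrational roots -2/11 + (2/11)*sqrt(122) and -2/11 - (2/11)*sqrt(122); poles of order 2, moduli -2/11 + (2/11)*sqrt(122) and 2/11 + (2/11)*sqrt(122).
The radius of convergence is the smallest modulus among the singular points: -2/11 + (2/11)*sqrt(122).
The factor x**2 + 4*x/11 - 4 splits as (x - a)(x - a') with a = -2/11 - (2/11)*sqrt(122), a' = -2/11 + (2/11)*sqrt(122). At the order-2 pole a set g(x) = (x - a)^2*f(x) = [-x/12 - 37/8] / (x - a')^2.
Order-2 pole: residue = g'(a); g'(-2/11 - (2/11)*sqrt(122)) = -(147257/11430912)*sqrt(122), so the residue is -(147257/11430912)*sqrt(122).
The factor x**2 + 4*x/11 - 4 splits as (x - a)(x - a') with a = -2/11 + (2/11)*sqrt(122), a' = -2/11 - (2/11)*sqrt(122). At the order-2 pole a set g(x) = (x - a)^2*f(x) = [-x/12 - 37/8] / (x - a')^2.
Order-2 pole: residue = g'(a); g'(-2/11 + (2/11)*sqrt(122)) = (147257/11430912)*sqrt(122), so the residue is (147257/11430912)*sqrt(122).
List the singular points by increasing real part (a conjugate pair: the negative imaginary part first).


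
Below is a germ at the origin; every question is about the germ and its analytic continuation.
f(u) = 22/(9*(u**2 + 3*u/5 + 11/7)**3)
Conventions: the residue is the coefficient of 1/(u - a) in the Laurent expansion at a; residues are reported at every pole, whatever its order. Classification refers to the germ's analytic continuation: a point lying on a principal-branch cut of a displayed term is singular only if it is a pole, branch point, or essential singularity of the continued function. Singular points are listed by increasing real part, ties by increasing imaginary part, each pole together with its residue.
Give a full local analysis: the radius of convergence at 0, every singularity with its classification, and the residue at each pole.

Denominator factor (u**2 + 3*u/5 + 11/7)^3: discriminant -1037/175, complex-conjugate roots (-3/10) + ((1/70)*sqrt(7259))*i and (-3/10) - ((1/70)*sqrt(7259))*i; poles of order 3, moduli (1/7)*sqrt(77) and (1/7)*sqrt(77).
The radius of convergence is the smallest modulus among the singular points: (1/7)*sqrt(77).
The factor u**2 + 3*u/5 + 11/7 splits as (u - a)(u - a') with a = (-3/10) - ((1/70)*sqrt(7259))*i, a' = (-3/10) + ((1/70)*sqrt(7259))*i. At the order-3 pole a set g(u) = (u - a)^3*f(u) = [22/9] / (u - a')^3.
Order-3 pole: residue = g''(a)/2; g''((-3/10) - ((1/70)*sqrt(7259))*i) = ((13475000/3345472959)*sqrt(7259))*i, so the residue is ((6737500/3345472959)*sqrt(7259))*i.
The factor u**2 + 3*u/5 + 11/7 splits as (u - a)(u - a') with a = (-3/10) + ((1/70)*sqrt(7259))*i, a' = (-3/10) - ((1/70)*sqrt(7259))*i. At the order-3 pole a set g(u) = (u - a)^3*f(u) = [22/9] / (u - a')^3.
Order-3 pole: residue = g''(a)/2; g''((-3/10) + ((1/70)*sqrt(7259))*i) = -((13475000/3345472959)*sqrt(7259))*i, so the residue is -((6737500/3345472959)*sqrt(7259))*i.
List the singular points by increasing real part (a conjugate pair: the negative imaginary part first).

Radius of convergence at 0: (1/7)*sqrt(77).
At (-3/10) - ((1/70)*sqrt(7259))*i: a pole of order 3; residue ((6737500/3345472959)*sqrt(7259))*i.
At (-3/10) + ((1/70)*sqrt(7259))*i: a pole of order 3; residue -((6737500/3345472959)*sqrt(7259))*i.


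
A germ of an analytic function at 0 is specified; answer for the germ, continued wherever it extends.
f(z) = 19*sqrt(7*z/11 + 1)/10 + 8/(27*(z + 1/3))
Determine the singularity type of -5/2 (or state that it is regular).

Denominator factors: z + 1/3 = -13/6 at z = -5/2 — none vanishes.
Branch term sqrt(1 - z/(-11/7)): argument at -5/2 is -13/22, nonzero, so -5/2 is not its branch point (a point on a principal cut is still regular for the continued germ).
So the germ continues analytically to -5/2.

The point is a regular point.


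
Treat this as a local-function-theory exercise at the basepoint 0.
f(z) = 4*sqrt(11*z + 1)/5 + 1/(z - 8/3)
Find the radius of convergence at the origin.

Denominator factor (z - 8/3): pole of order 1 at 8/3, modulus 8/3.
Branch term (4/5)*sqrt(1 - z/(-1/11)): its argument vanishes at z = -1/11, a square-root branch point, modulus 1/11.
The radius of convergence is the smallest modulus among the singular points: 1/11.

The radius of convergence is 1/11.


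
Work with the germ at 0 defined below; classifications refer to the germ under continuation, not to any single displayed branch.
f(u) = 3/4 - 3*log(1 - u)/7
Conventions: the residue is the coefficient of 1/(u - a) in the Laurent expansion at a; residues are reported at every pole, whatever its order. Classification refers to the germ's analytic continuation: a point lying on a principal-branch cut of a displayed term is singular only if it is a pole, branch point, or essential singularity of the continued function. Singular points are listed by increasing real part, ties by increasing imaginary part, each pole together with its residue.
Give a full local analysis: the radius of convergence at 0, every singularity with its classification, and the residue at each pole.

Radius of convergence at 0: 1.
At 1: a logarithmic branch point.

Branch term (-3/7)*log(1 - u/(1)): its argument vanishes at u = 1, a logarithmic branch point, modulus 1.
The radius of convergence is the smallest modulus among the singular points: 1.


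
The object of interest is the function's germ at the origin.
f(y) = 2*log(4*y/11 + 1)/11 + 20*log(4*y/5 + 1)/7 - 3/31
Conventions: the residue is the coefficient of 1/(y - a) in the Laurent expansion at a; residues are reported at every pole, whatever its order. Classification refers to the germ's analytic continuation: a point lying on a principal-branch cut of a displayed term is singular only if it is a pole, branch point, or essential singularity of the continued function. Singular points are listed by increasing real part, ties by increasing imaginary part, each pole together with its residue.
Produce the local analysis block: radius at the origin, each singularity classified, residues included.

Radius of convergence at 0: 5/4.
At -11/4: a logarithmic branch point.
At -5/4: a logarithmic branch point.

Branch term (2/11)*log(1 - y/(-11/4)): its argument vanishes at y = -11/4, a logarithmic branch point, modulus 11/4.
Branch term (20/7)*log(1 - y/(-5/4)): its argument vanishes at y = -5/4, a logarithmic branch point, modulus 5/4.
The radius of convergence is the smallest modulus among the singular points: 5/4.
List the singular points by increasing real part (a conjugate pair: the negative imaginary part first).


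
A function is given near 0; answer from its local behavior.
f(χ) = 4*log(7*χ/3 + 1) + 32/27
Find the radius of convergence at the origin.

The radius of convergence is 3/7.

Branch term (4)*log(1 - χ/(-3/7)): its argument vanishes at χ = -3/7, a logarithmic branch point, modulus 3/7.
The radius of convergence is the smallest modulus among the singular points: 3/7.


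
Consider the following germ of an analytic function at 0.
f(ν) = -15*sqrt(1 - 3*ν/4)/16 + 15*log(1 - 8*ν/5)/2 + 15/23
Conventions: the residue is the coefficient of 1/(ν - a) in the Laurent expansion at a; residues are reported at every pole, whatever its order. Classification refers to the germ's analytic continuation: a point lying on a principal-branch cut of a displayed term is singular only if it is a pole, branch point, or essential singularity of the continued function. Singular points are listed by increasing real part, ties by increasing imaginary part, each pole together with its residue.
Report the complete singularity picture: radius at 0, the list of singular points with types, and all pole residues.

Radius of convergence at 0: 5/8.
At 5/8: a logarithmic branch point.
At 4/3: an algebraic (square-root) branch point.

Branch term (-15/16)*sqrt(1 - ν/(4/3)): its argument vanishes at ν = 4/3, a square-root branch point, modulus 4/3.
Branch term (15/2)*log(1 - ν/(5/8)): its argument vanishes at ν = 5/8, a logarithmic branch point, modulus 5/8.
The radius of convergence is the smallest modulus among the singular points: 5/8.
List the singular points by increasing real part (a conjugate pair: the negative imaginary part first).


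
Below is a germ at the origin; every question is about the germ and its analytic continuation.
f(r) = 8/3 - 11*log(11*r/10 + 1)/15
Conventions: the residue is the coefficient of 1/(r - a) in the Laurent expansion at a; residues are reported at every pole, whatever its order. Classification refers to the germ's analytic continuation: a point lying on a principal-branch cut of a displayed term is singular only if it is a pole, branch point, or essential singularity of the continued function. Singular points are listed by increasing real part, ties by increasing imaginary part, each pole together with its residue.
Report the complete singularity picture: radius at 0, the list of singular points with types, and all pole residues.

Radius of convergence at 0: 10/11.
At -10/11: a logarithmic branch point.

Branch term (-11/15)*log(1 - r/(-10/11)): its argument vanishes at r = -10/11, a logarithmic branch point, modulus 10/11.
The radius of convergence is the smallest modulus among the singular points: 10/11.


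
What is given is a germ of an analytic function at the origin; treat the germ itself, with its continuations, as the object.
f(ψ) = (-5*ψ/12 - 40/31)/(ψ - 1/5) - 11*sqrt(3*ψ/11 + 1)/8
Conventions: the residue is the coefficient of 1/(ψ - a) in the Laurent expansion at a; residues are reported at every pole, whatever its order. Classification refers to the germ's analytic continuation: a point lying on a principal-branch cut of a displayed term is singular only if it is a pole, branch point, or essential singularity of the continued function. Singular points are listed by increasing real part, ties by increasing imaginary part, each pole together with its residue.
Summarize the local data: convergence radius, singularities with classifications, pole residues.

Radius of convergence at 0: 1/5.
At -11/3: an algebraic (square-root) branch point.
At 1/5: a pole of order 1; residue -511/372.

Denominator factor (ψ - 1/5): pole of order 1 at 1/5, modulus 1/5.
Branch term (-11/8)*sqrt(1 - ψ/(-11/3)): its argument vanishes at ψ = -11/3, a square-root branch point, modulus 11/3.
The radius of convergence is the smallest modulus among the singular points: 1/5.
The branch term is analytic at 1/5 and contributes nothing to the residue; only the rational part matters.
At the order-1 pole 1/5 set g(ψ) = (ψ - (1/5))*(rational part) = -5*ψ/12 - 40/31.
Simple pole: residue = g(a) at a = 1/5, which is -511/372.
List the singular points by increasing real part (a conjugate pair: the negative imaginary part first).


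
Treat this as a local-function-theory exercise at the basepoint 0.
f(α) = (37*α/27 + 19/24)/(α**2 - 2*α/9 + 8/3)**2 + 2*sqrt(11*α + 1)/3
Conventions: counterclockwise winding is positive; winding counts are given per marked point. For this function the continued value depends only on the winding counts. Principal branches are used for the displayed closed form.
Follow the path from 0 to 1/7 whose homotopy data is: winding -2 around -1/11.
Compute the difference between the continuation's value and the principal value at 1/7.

The rational part is single-valued and drops out of the difference; each branch term changes only by its own monodromy.
(2/3)*sqrt(1 - α/(-1/11)): winding -2 is even, the square root returns to the same sheet, contribution 0.
Summing the contributions at α = 1/7 gives 0.

Continued minus principal equals 0.


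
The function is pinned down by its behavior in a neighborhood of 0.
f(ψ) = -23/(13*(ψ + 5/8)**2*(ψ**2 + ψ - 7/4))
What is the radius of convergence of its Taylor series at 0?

The radius of convergence is 5/8.

Denominator factor (ψ**2 + ψ - 7/4): discriminant 8, real irrational roots -1/2 + sqrt(2) and -1/2 - sqrt(2); poles of order 1, moduli -1/2 + sqrt(2) and 1/2 + sqrt(2).
Denominator factor (ψ + 5/8)^2: pole of order 2 at -5/8, modulus 5/8.
The radius of convergence is the smallest modulus among the singular points: 5/8.


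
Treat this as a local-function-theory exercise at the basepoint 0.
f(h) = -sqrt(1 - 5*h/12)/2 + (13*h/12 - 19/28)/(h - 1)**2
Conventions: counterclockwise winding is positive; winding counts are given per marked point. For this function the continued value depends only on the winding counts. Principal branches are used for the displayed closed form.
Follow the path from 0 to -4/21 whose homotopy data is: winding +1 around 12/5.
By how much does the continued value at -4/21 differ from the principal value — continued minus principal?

The rational part is single-valued and drops out of the difference; each branch term changes only by its own monodromy.
(-1/2)*sqrt(1 - h/(12/5)): winding +1 is odd, the square root flips sign, contributing -2*(-1/2)*sqrt(1 - (-4/21)/(12/5)) = -2*(-1/2)*sqrt(68/63) = (2/21)*sqrt(119).
Summing the contributions at h = -4/21 gives (2/21)*sqrt(119).

Continued minus principal equals (2/21)*sqrt(119).


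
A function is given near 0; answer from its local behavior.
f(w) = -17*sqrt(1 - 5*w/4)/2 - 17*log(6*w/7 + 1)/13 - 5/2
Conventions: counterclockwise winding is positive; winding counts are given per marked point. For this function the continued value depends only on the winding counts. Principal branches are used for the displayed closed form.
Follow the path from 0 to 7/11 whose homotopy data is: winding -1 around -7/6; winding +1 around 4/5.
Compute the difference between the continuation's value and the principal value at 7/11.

Continued minus principal equals ((51/22)*sqrt(11)) + ((34/13)*pi)*i.

The rational part is single-valued and drops out of the difference; each branch term changes only by its own monodromy.
(-17/2)*sqrt(1 - w/(4/5)): winding +1 is odd, the square root flips sign, contributing -2*(-17/2)*sqrt(1 - (7/11)/(4/5)) = -2*(-17/2)*sqrt(9/44) = (51/22)*sqrt(11).
(-17/13)*log(1 - w/(-7/6)): each positive loop around -7/6 adds 2*pi*i to the log, so winding -1 contributes (-17/13)*(-1)*2*pi*i = (34/13)*pi*i.
Summing the contributions at w = 7/11 gives ((51/22)*sqrt(11)) + ((34/13)*pi)*i.


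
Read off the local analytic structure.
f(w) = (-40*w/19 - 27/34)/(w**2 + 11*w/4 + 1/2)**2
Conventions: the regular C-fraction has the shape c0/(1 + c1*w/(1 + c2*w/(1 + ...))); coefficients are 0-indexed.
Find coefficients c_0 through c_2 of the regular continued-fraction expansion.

The regular C-fraction coefficients are [-54/17, 4283/513, -12754633/8788716].

Taylor coefficients (expand at 0): a_0 = -54/17, a_1 = 8566/323, a_2 = -118171/646.
c0 = a_0 = -54/17. Peel one level at a time: if S = 1 + c*w/S' with S'(0) = 1, then c is the w-coefficient of S and S' = c*w/(S - 1).
S_1 = c0/f = 1 + (4283/513)*w + (12754633/1052676)*w^2 + ...; c1 = 4283/513.
S_2 = c1*w/(S_1 - 1) = 1 + (-12754633/8788716)*w + ...; c2 = -12754633/8788716.


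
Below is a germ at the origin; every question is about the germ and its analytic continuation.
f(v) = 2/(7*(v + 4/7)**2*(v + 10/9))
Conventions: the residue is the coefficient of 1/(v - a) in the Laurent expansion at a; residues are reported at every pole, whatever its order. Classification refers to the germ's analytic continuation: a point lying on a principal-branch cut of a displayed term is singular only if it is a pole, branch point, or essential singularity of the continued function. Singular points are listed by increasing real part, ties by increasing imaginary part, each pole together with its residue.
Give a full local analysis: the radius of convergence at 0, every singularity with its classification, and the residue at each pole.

Radius of convergence at 0: 4/7.
At -10/9: a pole of order 1; residue 567/578.
At -4/7: a pole of order 2; residue -567/578.

Denominator factor (v + 4/7)^2: pole of order 2 at -4/7, modulus 4/7.
Denominator factor (v + 10/9): pole of order 1 at -10/9, modulus 10/9.
The radius of convergence is the smallest modulus among the singular points: 4/7.
At the order-1 pole -10/9 set g(v) = (v - (-10/9))*f(v) = 2/(7*(v + 4/7)**2).
Simple pole: residue = g(a) at a = -10/9, which is 567/578.
At the order-2 pole -4/7 set g(v) = (v - (-4/7))^2*f(v) = 2/(7*(v + 10/9)).
Order-2 pole: residue = g'(a); g'(-4/7) = -567/578, so the residue is -567/578.
List the singular points by increasing real part (a conjugate pair: the negative imaginary part first).


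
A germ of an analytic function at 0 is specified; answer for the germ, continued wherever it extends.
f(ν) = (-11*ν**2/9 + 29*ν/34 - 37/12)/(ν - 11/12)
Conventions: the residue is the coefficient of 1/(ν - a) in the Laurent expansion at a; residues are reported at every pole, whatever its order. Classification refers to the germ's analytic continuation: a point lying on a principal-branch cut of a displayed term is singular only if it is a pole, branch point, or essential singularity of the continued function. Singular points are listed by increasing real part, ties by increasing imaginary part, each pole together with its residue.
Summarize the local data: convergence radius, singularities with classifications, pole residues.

Radius of convergence at 0: 11/12.
At 11/12: a pole of order 1; residue -73333/22032.

Denominator factor (ν - 11/12): pole of order 1 at 11/12, modulus 11/12.
The radius of convergence is the smallest modulus among the singular points: 11/12.
At the order-1 pole 11/12 set g(ν) = (ν - (11/12))*f(ν) = -11*ν**2/9 + 29*ν/34 - 37/12.
Simple pole: residue = g(a) at a = 11/12, which is -73333/22032.


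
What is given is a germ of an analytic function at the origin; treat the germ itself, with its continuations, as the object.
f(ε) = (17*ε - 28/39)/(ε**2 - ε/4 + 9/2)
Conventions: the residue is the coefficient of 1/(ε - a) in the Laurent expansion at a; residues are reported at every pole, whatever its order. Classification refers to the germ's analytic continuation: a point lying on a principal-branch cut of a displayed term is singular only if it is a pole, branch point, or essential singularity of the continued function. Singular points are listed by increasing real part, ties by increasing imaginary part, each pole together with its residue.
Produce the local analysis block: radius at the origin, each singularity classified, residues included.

Radius of convergence at 0: (3/2)*sqrt(2).
At (1/8) - ((1/8)*sqrt(287))*i: a pole of order 1; residue (17/2) + ((439/22386)*sqrt(287))*i.
At (1/8) + ((1/8)*sqrt(287))*i: a pole of order 1; residue (17/2) - ((439/22386)*sqrt(287))*i.

Denominator factor (ε**2 - ε/4 + 9/2): discriminant -287/16, complex-conjugate roots (1/8) + ((1/8)*sqrt(287))*i and (1/8) - ((1/8)*sqrt(287))*i; poles of order 1, moduli (3/2)*sqrt(2) and (3/2)*sqrt(2).
The radius of convergence is the smallest modulus among the singular points: (3/2)*sqrt(2).
The factor ε**2 - ε/4 + 9/2 splits as (ε - a)(ε - a') with a = (1/8) - ((1/8)*sqrt(287))*i, a' = (1/8) + ((1/8)*sqrt(287))*i. At the order-1 pole a set g(ε) = (ε - a)*f(ε) = [17*ε - 28/39] / (ε - a').
Simple pole: residue = g(a) at a = (1/8) - ((1/8)*sqrt(287))*i, which is (17/2) + ((439/22386)*sqrt(287))*i.
The factor ε**2 - ε/4 + 9/2 splits as (ε - a)(ε - a') with a = (1/8) + ((1/8)*sqrt(287))*i, a' = (1/8) - ((1/8)*sqrt(287))*i. At the order-1 pole a set g(ε) = (ε - a)*f(ε) = [17*ε - 28/39] / (ε - a').
Simple pole: residue = g(a) at a = (1/8) + ((1/8)*sqrt(287))*i, which is (17/2) - ((439/22386)*sqrt(287))*i.
List the singular points by increasing real part (a conjugate pair: the negative imaginary part first).


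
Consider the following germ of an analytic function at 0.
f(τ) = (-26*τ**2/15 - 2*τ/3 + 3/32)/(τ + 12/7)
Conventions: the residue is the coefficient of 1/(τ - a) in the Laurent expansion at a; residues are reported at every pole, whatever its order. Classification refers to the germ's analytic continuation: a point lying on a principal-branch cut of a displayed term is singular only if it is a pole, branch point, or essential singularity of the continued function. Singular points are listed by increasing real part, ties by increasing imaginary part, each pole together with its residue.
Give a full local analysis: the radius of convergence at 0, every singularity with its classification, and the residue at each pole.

Radius of convergence at 0: 12/7.
At -12/7: a pole of order 1; residue -30241/7840.

Denominator factor (τ + 12/7): pole of order 1 at -12/7, modulus 12/7.
The radius of convergence is the smallest modulus among the singular points: 12/7.
At the order-1 pole -12/7 set g(τ) = (τ - (-12/7))*f(τ) = -26*τ**2/15 - 2*τ/3 + 3/32.
Simple pole: residue = g(a) at a = -12/7, which is -30241/7840.


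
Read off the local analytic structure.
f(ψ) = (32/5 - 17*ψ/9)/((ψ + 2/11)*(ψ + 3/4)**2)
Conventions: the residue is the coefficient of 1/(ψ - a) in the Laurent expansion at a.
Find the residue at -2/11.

At the order-1 pole -2/11 set g(ψ) = (ψ - (-2/11))*f(ψ) = (32/5 - 17*ψ/9)/(ψ + 3/4)**2.
Simple pole: residue = g(a) at a = -2/11, which is 587488/28125.

The residue is 587488/28125.


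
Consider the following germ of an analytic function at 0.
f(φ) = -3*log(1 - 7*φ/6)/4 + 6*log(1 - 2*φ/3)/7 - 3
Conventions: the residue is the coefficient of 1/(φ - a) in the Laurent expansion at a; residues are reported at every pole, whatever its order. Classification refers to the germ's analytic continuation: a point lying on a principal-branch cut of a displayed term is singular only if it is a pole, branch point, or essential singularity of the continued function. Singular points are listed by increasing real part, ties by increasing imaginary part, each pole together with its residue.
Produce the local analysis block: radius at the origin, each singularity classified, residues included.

Branch term (-3/4)*log(1 - φ/(6/7)): its argument vanishes at φ = 6/7, a logarithmic branch point, modulus 6/7.
Branch term (6/7)*log(1 - φ/(3/2)): its argument vanishes at φ = 3/2, a logarithmic branch point, modulus 3/2.
The radius of convergence is the smallest modulus among the singular points: 6/7.
List the singular points by increasing real part (a conjugate pair: the negative imaginary part first).

Radius of convergence at 0: 6/7.
At 6/7: a logarithmic branch point.
At 3/2: a logarithmic branch point.


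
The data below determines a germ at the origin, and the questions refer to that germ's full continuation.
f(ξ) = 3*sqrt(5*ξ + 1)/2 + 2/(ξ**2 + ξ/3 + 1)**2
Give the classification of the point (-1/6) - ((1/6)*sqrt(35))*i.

The denominator factor ξ**2 + ξ/3 + 1 vanishes at (-1/6) - ((1/6)*sqrt(35))*i and appears to the power 2; the numerator there equals 2, nonzero, and no other factor vanishes.
The branch terms are analytic at this point.
Hence a pole whose order is the multiplicity, 2.

The point is a pole of order 2.


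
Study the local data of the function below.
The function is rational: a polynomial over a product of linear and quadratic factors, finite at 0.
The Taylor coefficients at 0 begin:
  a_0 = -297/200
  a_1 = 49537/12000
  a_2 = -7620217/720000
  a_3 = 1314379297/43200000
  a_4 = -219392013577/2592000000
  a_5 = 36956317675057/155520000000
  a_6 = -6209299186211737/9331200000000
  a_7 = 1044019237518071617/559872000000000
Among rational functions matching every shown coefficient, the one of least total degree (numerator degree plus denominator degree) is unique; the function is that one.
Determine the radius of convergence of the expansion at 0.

The radius of convergence is -11/24 + (1/264)*sqrt(46321).

No rational of total degree below 4 reproduces all 8 coefficients; solving the [2/2] Pade equations on them gives f(θ) = (-11*θ**2/24 - 17*θ/33 + 27/40)/(θ**2 - 11*θ/12 - 5/11), whose expansion matches every shown term.
Denominator factor (θ**2 - 11*θ/12 - 5/11): discriminant 4211/1584, real irrational roots 11/24 + (1/264)*sqrt(46321) and 11/24 - (1/264)*sqrt(46321); poles of order 1, moduli 11/24 + (1/264)*sqrt(46321) and -11/24 + (1/264)*sqrt(46321).
The radius of convergence is the smallest modulus among the singular points: -11/24 + (1/264)*sqrt(46321).


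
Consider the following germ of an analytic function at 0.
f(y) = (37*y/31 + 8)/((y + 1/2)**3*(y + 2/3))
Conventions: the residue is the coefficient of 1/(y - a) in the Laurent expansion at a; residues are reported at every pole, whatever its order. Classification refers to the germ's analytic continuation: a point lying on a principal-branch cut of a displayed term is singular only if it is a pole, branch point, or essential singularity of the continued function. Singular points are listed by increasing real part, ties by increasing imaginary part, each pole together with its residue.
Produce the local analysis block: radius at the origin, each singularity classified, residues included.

Radius of convergence at 0: 1/2.
At -2/3: a pole of order 1; residue -48240/31.
At -1/2: a pole of order 3; residue 48240/31.

Denominator factor (y + 1/2)^3: pole of order 3 at -1/2, modulus 1/2.
Denominator factor (y + 2/3): pole of order 1 at -2/3, modulus 2/3.
The radius of convergence is the smallest modulus among the singular points: 1/2.
At the order-1 pole -2/3 set g(y) = (y - (-2/3))*f(y) = (37*y/31 + 8)/(y + 1/2)**3.
Simple pole: residue = g(a) at a = -2/3, which is -48240/31.
At the order-3 pole -1/2 set g(y) = (y - (-1/2))^3*f(y) = (37*y/31 + 8)/(y + 2/3).
Order-3 pole: residue = g''(a)/2; g''(-1/2) = 96480/31, so the residue is 48240/31.
List the singular points by increasing real part (a conjugate pair: the negative imaginary part first).


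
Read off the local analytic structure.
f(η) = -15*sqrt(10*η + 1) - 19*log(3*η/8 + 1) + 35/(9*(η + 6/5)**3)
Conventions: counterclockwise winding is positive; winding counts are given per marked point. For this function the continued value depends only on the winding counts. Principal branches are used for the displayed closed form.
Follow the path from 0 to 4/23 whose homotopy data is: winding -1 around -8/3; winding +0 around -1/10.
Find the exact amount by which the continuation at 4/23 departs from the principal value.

The rational part is single-valued and drops out of the difference; each branch term changes only by its own monodromy.
(-15)*sqrt(1 - η/(-1/10)): winding +0 is even, the square root returns to the same sheet, contribution 0.
(-19)*log(1 - η/(-8/3)): each positive loop around -8/3 adds 2*pi*i to the log, so winding -1 contributes (-19)*(-1)*2*pi*i = (38)*pi*i.
Summing the contributions at η = 4/23 gives (38)*pi*i.

Continued minus principal equals (38)*pi*i.


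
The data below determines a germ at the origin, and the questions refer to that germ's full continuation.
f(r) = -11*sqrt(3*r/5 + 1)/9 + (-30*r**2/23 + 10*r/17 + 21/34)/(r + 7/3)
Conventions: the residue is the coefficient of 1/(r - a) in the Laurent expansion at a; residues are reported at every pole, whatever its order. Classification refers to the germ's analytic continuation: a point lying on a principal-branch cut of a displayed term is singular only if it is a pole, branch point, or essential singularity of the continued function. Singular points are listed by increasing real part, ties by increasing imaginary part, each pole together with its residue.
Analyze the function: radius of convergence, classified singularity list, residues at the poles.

Denominator factor (r + 7/3): pole of order 1 at -7/3, modulus 7/3.
Branch term (-11/9)*sqrt(1 - r/(-5/3)): its argument vanishes at r = -5/3, a square-root branch point, modulus 5/3.
The radius of convergence is the smallest modulus among the singular points: 5/3.
The branch term is analytic at -7/3 and contributes nothing to the residue; only the rational part matters.
At the order-1 pole -7/3 set g(r) = (r - (-7/3))*(rational part) = -30*r**2/23 + 10*r/17 + 21/34.
Simple pole: residue = g(a) at a = -7/3, which is -18431/2346.
List the singular points by increasing real part (a conjugate pair: the negative imaginary part first).

Radius of convergence at 0: 5/3.
At -7/3: a pole of order 1; residue -18431/2346.
At -5/3: an algebraic (square-root) branch point.


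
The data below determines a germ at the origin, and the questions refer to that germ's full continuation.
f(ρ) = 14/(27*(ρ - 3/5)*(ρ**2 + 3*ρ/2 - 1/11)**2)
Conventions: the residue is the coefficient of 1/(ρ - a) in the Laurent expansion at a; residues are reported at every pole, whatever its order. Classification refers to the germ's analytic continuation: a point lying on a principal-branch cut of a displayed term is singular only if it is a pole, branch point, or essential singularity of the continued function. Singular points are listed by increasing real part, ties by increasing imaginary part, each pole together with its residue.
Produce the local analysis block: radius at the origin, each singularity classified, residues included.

Radius of convergence at 0: -3/4 + (1/44)*sqrt(1265).
At -3/4 - (1/44)*sqrt(1265): a pole of order 2; residue -2117500/11163123 + (1026564/1093572605)*sqrt(1265).
At -3/4 + (1/44)*sqrt(1265): a pole of order 2; residue -2117500/11163123 - (1026564/1093572605)*sqrt(1265).
At 3/5: a pole of order 1; residue 4235000/11163123.


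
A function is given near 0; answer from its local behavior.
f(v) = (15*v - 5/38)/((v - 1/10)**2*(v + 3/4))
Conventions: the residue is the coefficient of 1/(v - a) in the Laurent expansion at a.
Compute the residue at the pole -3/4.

At the order-1 pole -3/4 set g(v) = (v - (-3/4))*f(v) = (15*v - 5/38)/(v - 1/10)**2.
Simple pole: residue = g(a) at a = -3/4, which is -86500/5491.

The residue is -86500/5491.


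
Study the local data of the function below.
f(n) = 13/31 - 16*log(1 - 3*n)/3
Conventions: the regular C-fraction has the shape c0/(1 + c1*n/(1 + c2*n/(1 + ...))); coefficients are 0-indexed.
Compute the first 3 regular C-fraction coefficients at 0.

The regular C-fraction coefficients are [13/31, -496/13, 953/26].

Taylor coefficients (expand at 0): a_0 = 13/31, a_1 = 16, a_2 = 24.
c0 = a_0 = 13/31. Peel one level at a time: if S = 1 + c*n/S' with S'(0) = 1, then c is the n-coefficient of S and S' = c*n/(S - 1).
S_1 = c0/f = 1 + (-496/13)*n + (236344/169)*n^2 + ...; c1 = -496/13.
S_2 = c1*n/(S_1 - 1) = 1 + (953/26)*n + ...; c2 = 953/26.


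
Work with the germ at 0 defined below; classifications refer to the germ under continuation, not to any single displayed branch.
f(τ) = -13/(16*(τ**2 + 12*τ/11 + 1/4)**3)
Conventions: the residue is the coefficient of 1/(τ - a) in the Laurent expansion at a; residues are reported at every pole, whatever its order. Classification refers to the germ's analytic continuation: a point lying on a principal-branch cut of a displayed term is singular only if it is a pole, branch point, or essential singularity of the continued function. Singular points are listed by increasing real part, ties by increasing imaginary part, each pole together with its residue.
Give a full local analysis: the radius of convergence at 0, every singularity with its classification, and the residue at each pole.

Radius of convergence at 0: 6/11 - (1/22)*sqrt(23).
At -6/11 - (1/22)*sqrt(23): a pole of order 3; residue (6280989/97336)*sqrt(23).
At -6/11 + (1/22)*sqrt(23): a pole of order 3; residue -(6280989/97336)*sqrt(23).

Denominator factor (τ**2 + 12*τ/11 + 1/4)^3: discriminant 23/121, real irrational roots -6/11 + (1/22)*sqrt(23) and -6/11 - (1/22)*sqrt(23); poles of order 3, moduli 6/11 - (1/22)*sqrt(23) and 6/11 + (1/22)*sqrt(23).
The radius of convergence is the smallest modulus among the singular points: 6/11 - (1/22)*sqrt(23).
The factor τ**2 + 12*τ/11 + 1/4 splits as (τ - a)(τ - a') with a = -6/11 - (1/22)*sqrt(23), a' = -6/11 + (1/22)*sqrt(23). At the order-3 pole a set g(τ) = (τ - a)^3*f(τ) = [-13/16] / (τ - a')^3.
Order-3 pole: residue = g''(a)/2; g''(-6/11 - (1/22)*sqrt(23)) = (6280989/48668)*sqrt(23), so the residue is (6280989/97336)*sqrt(23).
The factor τ**2 + 12*τ/11 + 1/4 splits as (τ - a)(τ - a') with a = -6/11 + (1/22)*sqrt(23), a' = -6/11 - (1/22)*sqrt(23). At the order-3 pole a set g(τ) = (τ - a)^3*f(τ) = [-13/16] / (τ - a')^3.
Order-3 pole: residue = g''(a)/2; g''(-6/11 + (1/22)*sqrt(23)) = -(6280989/48668)*sqrt(23), so the residue is -(6280989/97336)*sqrt(23).
List the singular points by increasing real part (a conjugate pair: the negative imaginary part first).
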